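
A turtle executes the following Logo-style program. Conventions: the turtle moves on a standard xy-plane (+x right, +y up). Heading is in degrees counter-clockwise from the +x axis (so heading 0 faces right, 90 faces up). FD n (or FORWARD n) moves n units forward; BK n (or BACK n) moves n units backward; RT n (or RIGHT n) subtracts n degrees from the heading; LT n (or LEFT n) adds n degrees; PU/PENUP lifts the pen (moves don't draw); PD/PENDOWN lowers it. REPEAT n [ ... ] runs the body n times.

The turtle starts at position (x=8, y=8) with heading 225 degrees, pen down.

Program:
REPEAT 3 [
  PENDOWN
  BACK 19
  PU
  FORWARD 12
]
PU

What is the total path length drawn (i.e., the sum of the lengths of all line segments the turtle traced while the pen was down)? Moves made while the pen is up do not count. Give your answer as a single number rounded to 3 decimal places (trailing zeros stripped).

Answer: 57

Derivation:
Executing turtle program step by step:
Start: pos=(8,8), heading=225, pen down
REPEAT 3 [
  -- iteration 1/3 --
  PD: pen down
  BK 19: (8,8) -> (21.435,21.435) [heading=225, draw]
  PU: pen up
  FD 12: (21.435,21.435) -> (12.95,12.95) [heading=225, move]
  -- iteration 2/3 --
  PD: pen down
  BK 19: (12.95,12.95) -> (26.385,26.385) [heading=225, draw]
  PU: pen up
  FD 12: (26.385,26.385) -> (17.899,17.899) [heading=225, move]
  -- iteration 3/3 --
  PD: pen down
  BK 19: (17.899,17.899) -> (31.335,31.335) [heading=225, draw]
  PU: pen up
  FD 12: (31.335,31.335) -> (22.849,22.849) [heading=225, move]
]
PU: pen up
Final: pos=(22.849,22.849), heading=225, 3 segment(s) drawn

Segment lengths:
  seg 1: (8,8) -> (21.435,21.435), length = 19
  seg 2: (12.95,12.95) -> (26.385,26.385), length = 19
  seg 3: (17.899,17.899) -> (31.335,31.335), length = 19
Total = 57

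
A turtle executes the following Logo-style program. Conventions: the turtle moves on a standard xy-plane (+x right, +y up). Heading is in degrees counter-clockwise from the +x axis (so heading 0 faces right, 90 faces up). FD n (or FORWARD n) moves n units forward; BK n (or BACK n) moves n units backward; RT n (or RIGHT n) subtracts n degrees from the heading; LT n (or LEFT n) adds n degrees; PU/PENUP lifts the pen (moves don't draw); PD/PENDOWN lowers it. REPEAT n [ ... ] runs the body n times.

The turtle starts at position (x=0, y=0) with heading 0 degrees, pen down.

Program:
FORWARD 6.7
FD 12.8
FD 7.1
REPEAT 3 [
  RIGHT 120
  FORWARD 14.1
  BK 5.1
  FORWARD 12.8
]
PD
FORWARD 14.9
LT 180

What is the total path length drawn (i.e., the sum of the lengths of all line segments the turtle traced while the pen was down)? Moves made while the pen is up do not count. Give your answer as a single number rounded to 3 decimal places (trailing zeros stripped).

Answer: 137.5

Derivation:
Executing turtle program step by step:
Start: pos=(0,0), heading=0, pen down
FD 6.7: (0,0) -> (6.7,0) [heading=0, draw]
FD 12.8: (6.7,0) -> (19.5,0) [heading=0, draw]
FD 7.1: (19.5,0) -> (26.6,0) [heading=0, draw]
REPEAT 3 [
  -- iteration 1/3 --
  RT 120: heading 0 -> 240
  FD 14.1: (26.6,0) -> (19.55,-12.211) [heading=240, draw]
  BK 5.1: (19.55,-12.211) -> (22.1,-7.794) [heading=240, draw]
  FD 12.8: (22.1,-7.794) -> (15.7,-18.879) [heading=240, draw]
  -- iteration 2/3 --
  RT 120: heading 240 -> 120
  FD 14.1: (15.7,-18.879) -> (8.65,-6.668) [heading=120, draw]
  BK 5.1: (8.65,-6.668) -> (11.2,-11.085) [heading=120, draw]
  FD 12.8: (11.2,-11.085) -> (4.8,0) [heading=120, draw]
  -- iteration 3/3 --
  RT 120: heading 120 -> 0
  FD 14.1: (4.8,0) -> (18.9,0) [heading=0, draw]
  BK 5.1: (18.9,0) -> (13.8,0) [heading=0, draw]
  FD 12.8: (13.8,0) -> (26.6,0) [heading=0, draw]
]
PD: pen down
FD 14.9: (26.6,0) -> (41.5,0) [heading=0, draw]
LT 180: heading 0 -> 180
Final: pos=(41.5,0), heading=180, 13 segment(s) drawn

Segment lengths:
  seg 1: (0,0) -> (6.7,0), length = 6.7
  seg 2: (6.7,0) -> (19.5,0), length = 12.8
  seg 3: (19.5,0) -> (26.6,0), length = 7.1
  seg 4: (26.6,0) -> (19.55,-12.211), length = 14.1
  seg 5: (19.55,-12.211) -> (22.1,-7.794), length = 5.1
  seg 6: (22.1,-7.794) -> (15.7,-18.879), length = 12.8
  seg 7: (15.7,-18.879) -> (8.65,-6.668), length = 14.1
  seg 8: (8.65,-6.668) -> (11.2,-11.085), length = 5.1
  seg 9: (11.2,-11.085) -> (4.8,0), length = 12.8
  seg 10: (4.8,0) -> (18.9,0), length = 14.1
  seg 11: (18.9,0) -> (13.8,0), length = 5.1
  seg 12: (13.8,0) -> (26.6,0), length = 12.8
  seg 13: (26.6,0) -> (41.5,0), length = 14.9
Total = 137.5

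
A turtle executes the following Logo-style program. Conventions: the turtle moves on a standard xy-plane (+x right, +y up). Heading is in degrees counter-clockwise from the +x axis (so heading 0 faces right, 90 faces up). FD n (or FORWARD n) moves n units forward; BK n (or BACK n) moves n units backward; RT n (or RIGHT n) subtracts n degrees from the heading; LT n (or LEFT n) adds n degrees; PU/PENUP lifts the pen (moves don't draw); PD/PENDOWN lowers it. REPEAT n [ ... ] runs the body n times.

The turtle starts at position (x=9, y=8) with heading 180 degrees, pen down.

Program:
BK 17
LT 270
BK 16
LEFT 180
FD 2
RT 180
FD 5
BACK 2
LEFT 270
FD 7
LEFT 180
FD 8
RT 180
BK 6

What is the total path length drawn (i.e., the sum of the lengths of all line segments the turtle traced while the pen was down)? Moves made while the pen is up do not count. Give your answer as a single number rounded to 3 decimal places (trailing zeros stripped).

Answer: 63

Derivation:
Executing turtle program step by step:
Start: pos=(9,8), heading=180, pen down
BK 17: (9,8) -> (26,8) [heading=180, draw]
LT 270: heading 180 -> 90
BK 16: (26,8) -> (26,-8) [heading=90, draw]
LT 180: heading 90 -> 270
FD 2: (26,-8) -> (26,-10) [heading=270, draw]
RT 180: heading 270 -> 90
FD 5: (26,-10) -> (26,-5) [heading=90, draw]
BK 2: (26,-5) -> (26,-7) [heading=90, draw]
LT 270: heading 90 -> 0
FD 7: (26,-7) -> (33,-7) [heading=0, draw]
LT 180: heading 0 -> 180
FD 8: (33,-7) -> (25,-7) [heading=180, draw]
RT 180: heading 180 -> 0
BK 6: (25,-7) -> (19,-7) [heading=0, draw]
Final: pos=(19,-7), heading=0, 8 segment(s) drawn

Segment lengths:
  seg 1: (9,8) -> (26,8), length = 17
  seg 2: (26,8) -> (26,-8), length = 16
  seg 3: (26,-8) -> (26,-10), length = 2
  seg 4: (26,-10) -> (26,-5), length = 5
  seg 5: (26,-5) -> (26,-7), length = 2
  seg 6: (26,-7) -> (33,-7), length = 7
  seg 7: (33,-7) -> (25,-7), length = 8
  seg 8: (25,-7) -> (19,-7), length = 6
Total = 63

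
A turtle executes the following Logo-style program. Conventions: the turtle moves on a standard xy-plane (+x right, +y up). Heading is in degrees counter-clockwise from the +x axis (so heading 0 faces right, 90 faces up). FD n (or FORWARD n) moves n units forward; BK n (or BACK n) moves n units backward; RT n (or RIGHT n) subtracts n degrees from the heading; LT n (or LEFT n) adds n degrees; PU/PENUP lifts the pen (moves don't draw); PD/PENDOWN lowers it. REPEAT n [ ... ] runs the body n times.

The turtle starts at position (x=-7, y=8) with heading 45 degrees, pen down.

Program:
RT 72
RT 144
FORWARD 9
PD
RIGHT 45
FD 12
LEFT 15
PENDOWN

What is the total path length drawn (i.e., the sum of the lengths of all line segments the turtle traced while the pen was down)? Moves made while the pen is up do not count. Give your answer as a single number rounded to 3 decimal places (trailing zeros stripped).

Answer: 21

Derivation:
Executing turtle program step by step:
Start: pos=(-7,8), heading=45, pen down
RT 72: heading 45 -> 333
RT 144: heading 333 -> 189
FD 9: (-7,8) -> (-15.889,6.592) [heading=189, draw]
PD: pen down
RT 45: heading 189 -> 144
FD 12: (-15.889,6.592) -> (-25.597,13.646) [heading=144, draw]
LT 15: heading 144 -> 159
PD: pen down
Final: pos=(-25.597,13.646), heading=159, 2 segment(s) drawn

Segment lengths:
  seg 1: (-7,8) -> (-15.889,6.592), length = 9
  seg 2: (-15.889,6.592) -> (-25.597,13.646), length = 12
Total = 21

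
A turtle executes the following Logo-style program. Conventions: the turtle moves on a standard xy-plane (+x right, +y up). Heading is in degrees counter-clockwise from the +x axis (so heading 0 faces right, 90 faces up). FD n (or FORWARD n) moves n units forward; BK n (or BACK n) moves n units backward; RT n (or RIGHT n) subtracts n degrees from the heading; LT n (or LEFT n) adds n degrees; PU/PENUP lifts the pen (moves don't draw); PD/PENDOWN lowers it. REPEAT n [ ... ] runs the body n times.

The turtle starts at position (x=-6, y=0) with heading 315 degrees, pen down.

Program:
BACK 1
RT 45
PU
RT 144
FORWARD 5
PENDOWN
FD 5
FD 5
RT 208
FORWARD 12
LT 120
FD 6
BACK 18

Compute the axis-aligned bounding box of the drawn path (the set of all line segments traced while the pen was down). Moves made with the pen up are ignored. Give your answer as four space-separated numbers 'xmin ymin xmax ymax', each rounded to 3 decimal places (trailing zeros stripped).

Executing turtle program step by step:
Start: pos=(-6,0), heading=315, pen down
BK 1: (-6,0) -> (-6.707,0.707) [heading=315, draw]
RT 45: heading 315 -> 270
PU: pen up
RT 144: heading 270 -> 126
FD 5: (-6.707,0.707) -> (-9.646,4.752) [heading=126, move]
PD: pen down
FD 5: (-9.646,4.752) -> (-12.585,8.797) [heading=126, draw]
FD 5: (-12.585,8.797) -> (-15.524,12.842) [heading=126, draw]
RT 208: heading 126 -> 278
FD 12: (-15.524,12.842) -> (-13.854,0.959) [heading=278, draw]
LT 120: heading 278 -> 38
FD 6: (-13.854,0.959) -> (-9.126,4.653) [heading=38, draw]
BK 18: (-9.126,4.653) -> (-23.31,-6.429) [heading=38, draw]
Final: pos=(-23.31,-6.429), heading=38, 6 segment(s) drawn

Segment endpoints: x in {-23.31, -15.524, -13.854, -12.585, -9.646, -9.126, -6.707, -6}, y in {-6.429, 0, 0.707, 0.959, 4.653, 4.752, 8.797, 12.842}
xmin=-23.31, ymin=-6.429, xmax=-6, ymax=12.842

Answer: -23.31 -6.429 -6 12.842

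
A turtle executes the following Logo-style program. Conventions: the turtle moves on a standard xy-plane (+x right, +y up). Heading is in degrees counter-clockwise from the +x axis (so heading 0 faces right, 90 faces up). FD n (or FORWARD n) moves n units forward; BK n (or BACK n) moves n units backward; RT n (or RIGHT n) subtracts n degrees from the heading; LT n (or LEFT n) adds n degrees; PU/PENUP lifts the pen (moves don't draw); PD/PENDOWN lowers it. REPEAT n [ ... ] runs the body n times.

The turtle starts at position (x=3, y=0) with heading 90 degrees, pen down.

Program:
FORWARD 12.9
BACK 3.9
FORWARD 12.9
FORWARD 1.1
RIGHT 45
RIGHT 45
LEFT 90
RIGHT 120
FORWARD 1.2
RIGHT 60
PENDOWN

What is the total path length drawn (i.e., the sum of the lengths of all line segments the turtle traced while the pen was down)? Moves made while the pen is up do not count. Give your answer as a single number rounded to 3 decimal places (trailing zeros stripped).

Answer: 32

Derivation:
Executing turtle program step by step:
Start: pos=(3,0), heading=90, pen down
FD 12.9: (3,0) -> (3,12.9) [heading=90, draw]
BK 3.9: (3,12.9) -> (3,9) [heading=90, draw]
FD 12.9: (3,9) -> (3,21.9) [heading=90, draw]
FD 1.1: (3,21.9) -> (3,23) [heading=90, draw]
RT 45: heading 90 -> 45
RT 45: heading 45 -> 0
LT 90: heading 0 -> 90
RT 120: heading 90 -> 330
FD 1.2: (3,23) -> (4.039,22.4) [heading=330, draw]
RT 60: heading 330 -> 270
PD: pen down
Final: pos=(4.039,22.4), heading=270, 5 segment(s) drawn

Segment lengths:
  seg 1: (3,0) -> (3,12.9), length = 12.9
  seg 2: (3,12.9) -> (3,9), length = 3.9
  seg 3: (3,9) -> (3,21.9), length = 12.9
  seg 4: (3,21.9) -> (3,23), length = 1.1
  seg 5: (3,23) -> (4.039,22.4), length = 1.2
Total = 32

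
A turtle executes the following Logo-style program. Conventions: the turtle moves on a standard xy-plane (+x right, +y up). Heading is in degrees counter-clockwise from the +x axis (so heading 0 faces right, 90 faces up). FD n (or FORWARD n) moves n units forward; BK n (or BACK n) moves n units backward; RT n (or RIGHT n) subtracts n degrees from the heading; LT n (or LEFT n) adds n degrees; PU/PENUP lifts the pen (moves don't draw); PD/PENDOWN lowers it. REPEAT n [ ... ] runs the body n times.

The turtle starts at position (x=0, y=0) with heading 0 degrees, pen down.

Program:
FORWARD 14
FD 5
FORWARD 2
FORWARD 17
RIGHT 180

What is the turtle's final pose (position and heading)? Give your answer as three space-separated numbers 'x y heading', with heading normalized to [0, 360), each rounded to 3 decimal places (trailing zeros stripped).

Answer: 38 0 180

Derivation:
Executing turtle program step by step:
Start: pos=(0,0), heading=0, pen down
FD 14: (0,0) -> (14,0) [heading=0, draw]
FD 5: (14,0) -> (19,0) [heading=0, draw]
FD 2: (19,0) -> (21,0) [heading=0, draw]
FD 17: (21,0) -> (38,0) [heading=0, draw]
RT 180: heading 0 -> 180
Final: pos=(38,0), heading=180, 4 segment(s) drawn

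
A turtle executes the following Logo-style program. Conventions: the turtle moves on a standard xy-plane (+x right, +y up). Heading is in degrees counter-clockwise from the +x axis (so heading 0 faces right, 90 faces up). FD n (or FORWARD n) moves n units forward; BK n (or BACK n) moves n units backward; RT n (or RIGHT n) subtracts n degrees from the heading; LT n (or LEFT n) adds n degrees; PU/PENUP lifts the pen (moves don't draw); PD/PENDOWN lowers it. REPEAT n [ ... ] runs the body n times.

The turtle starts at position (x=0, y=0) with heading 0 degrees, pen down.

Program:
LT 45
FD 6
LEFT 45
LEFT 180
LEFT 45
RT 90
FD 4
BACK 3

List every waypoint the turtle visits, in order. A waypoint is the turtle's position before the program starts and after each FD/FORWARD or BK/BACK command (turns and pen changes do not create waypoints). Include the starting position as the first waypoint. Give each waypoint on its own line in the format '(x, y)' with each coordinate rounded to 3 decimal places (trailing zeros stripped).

Executing turtle program step by step:
Start: pos=(0,0), heading=0, pen down
LT 45: heading 0 -> 45
FD 6: (0,0) -> (4.243,4.243) [heading=45, draw]
LT 45: heading 45 -> 90
LT 180: heading 90 -> 270
LT 45: heading 270 -> 315
RT 90: heading 315 -> 225
FD 4: (4.243,4.243) -> (1.414,1.414) [heading=225, draw]
BK 3: (1.414,1.414) -> (3.536,3.536) [heading=225, draw]
Final: pos=(3.536,3.536), heading=225, 3 segment(s) drawn
Waypoints (4 total):
(0, 0)
(4.243, 4.243)
(1.414, 1.414)
(3.536, 3.536)

Answer: (0, 0)
(4.243, 4.243)
(1.414, 1.414)
(3.536, 3.536)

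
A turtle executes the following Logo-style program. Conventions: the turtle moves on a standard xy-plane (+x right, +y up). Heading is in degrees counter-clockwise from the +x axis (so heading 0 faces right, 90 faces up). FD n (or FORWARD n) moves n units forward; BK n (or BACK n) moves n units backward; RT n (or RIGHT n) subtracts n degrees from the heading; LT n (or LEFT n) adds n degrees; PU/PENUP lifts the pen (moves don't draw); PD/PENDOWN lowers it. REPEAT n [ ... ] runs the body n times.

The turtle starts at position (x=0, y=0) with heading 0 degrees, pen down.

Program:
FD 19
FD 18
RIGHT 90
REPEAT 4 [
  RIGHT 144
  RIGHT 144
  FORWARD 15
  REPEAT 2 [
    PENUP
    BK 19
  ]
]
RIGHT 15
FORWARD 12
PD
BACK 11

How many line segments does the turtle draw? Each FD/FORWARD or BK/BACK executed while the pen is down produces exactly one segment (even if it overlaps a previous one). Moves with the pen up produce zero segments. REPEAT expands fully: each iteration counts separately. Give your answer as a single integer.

Answer: 4

Derivation:
Executing turtle program step by step:
Start: pos=(0,0), heading=0, pen down
FD 19: (0,0) -> (19,0) [heading=0, draw]
FD 18: (19,0) -> (37,0) [heading=0, draw]
RT 90: heading 0 -> 270
REPEAT 4 [
  -- iteration 1/4 --
  RT 144: heading 270 -> 126
  RT 144: heading 126 -> 342
  FD 15: (37,0) -> (51.266,-4.635) [heading=342, draw]
  REPEAT 2 [
    -- iteration 1/2 --
    PU: pen up
    BK 19: (51.266,-4.635) -> (33.196,1.236) [heading=342, move]
    -- iteration 2/2 --
    PU: pen up
    BK 19: (33.196,1.236) -> (15.126,7.107) [heading=342, move]
  ]
  -- iteration 2/4 --
  RT 144: heading 342 -> 198
  RT 144: heading 198 -> 54
  FD 15: (15.126,7.107) -> (23.942,19.243) [heading=54, move]
  REPEAT 2 [
    -- iteration 1/2 --
    PU: pen up
    BK 19: (23.942,19.243) -> (12.775,3.871) [heading=54, move]
    -- iteration 2/2 --
    PU: pen up
    BK 19: (12.775,3.871) -> (1.607,-11.5) [heading=54, move]
  ]
  -- iteration 3/4 --
  RT 144: heading 54 -> 270
  RT 144: heading 270 -> 126
  FD 15: (1.607,-11.5) -> (-7.21,0.635) [heading=126, move]
  REPEAT 2 [
    -- iteration 1/2 --
    PU: pen up
    BK 19: (-7.21,0.635) -> (3.958,-14.736) [heading=126, move]
    -- iteration 2/2 --
    PU: pen up
    BK 19: (3.958,-14.736) -> (15.126,-30.107) [heading=126, move]
  ]
  -- iteration 4/4 --
  RT 144: heading 126 -> 342
  RT 144: heading 342 -> 198
  FD 15: (15.126,-30.107) -> (0.86,-34.743) [heading=198, move]
  REPEAT 2 [
    -- iteration 1/2 --
    PU: pen up
    BK 19: (0.86,-34.743) -> (18.93,-28.871) [heading=198, move]
    -- iteration 2/2 --
    PU: pen up
    BK 19: (18.93,-28.871) -> (37,-23) [heading=198, move]
  ]
]
RT 15: heading 198 -> 183
FD 12: (37,-23) -> (25.016,-23.628) [heading=183, move]
PD: pen down
BK 11: (25.016,-23.628) -> (36.001,-23.052) [heading=183, draw]
Final: pos=(36.001,-23.052), heading=183, 4 segment(s) drawn
Segments drawn: 4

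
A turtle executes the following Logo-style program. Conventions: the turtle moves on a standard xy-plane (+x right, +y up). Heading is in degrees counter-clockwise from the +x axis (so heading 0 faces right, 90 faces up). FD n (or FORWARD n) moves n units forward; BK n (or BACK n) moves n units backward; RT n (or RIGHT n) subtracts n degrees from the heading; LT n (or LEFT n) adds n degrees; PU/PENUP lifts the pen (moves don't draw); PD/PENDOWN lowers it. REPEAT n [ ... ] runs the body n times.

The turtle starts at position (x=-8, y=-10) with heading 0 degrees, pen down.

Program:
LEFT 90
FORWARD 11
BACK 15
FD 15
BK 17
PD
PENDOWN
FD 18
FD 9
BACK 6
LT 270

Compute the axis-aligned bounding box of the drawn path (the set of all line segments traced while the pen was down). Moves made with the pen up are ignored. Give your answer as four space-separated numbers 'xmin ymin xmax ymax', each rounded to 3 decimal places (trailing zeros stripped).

Answer: -8 -16 -8 11

Derivation:
Executing turtle program step by step:
Start: pos=(-8,-10), heading=0, pen down
LT 90: heading 0 -> 90
FD 11: (-8,-10) -> (-8,1) [heading=90, draw]
BK 15: (-8,1) -> (-8,-14) [heading=90, draw]
FD 15: (-8,-14) -> (-8,1) [heading=90, draw]
BK 17: (-8,1) -> (-8,-16) [heading=90, draw]
PD: pen down
PD: pen down
FD 18: (-8,-16) -> (-8,2) [heading=90, draw]
FD 9: (-8,2) -> (-8,11) [heading=90, draw]
BK 6: (-8,11) -> (-8,5) [heading=90, draw]
LT 270: heading 90 -> 0
Final: pos=(-8,5), heading=0, 7 segment(s) drawn

Segment endpoints: x in {-8, -8, -8}, y in {-16, -14, -10, 1, 2, 5, 11}
xmin=-8, ymin=-16, xmax=-8, ymax=11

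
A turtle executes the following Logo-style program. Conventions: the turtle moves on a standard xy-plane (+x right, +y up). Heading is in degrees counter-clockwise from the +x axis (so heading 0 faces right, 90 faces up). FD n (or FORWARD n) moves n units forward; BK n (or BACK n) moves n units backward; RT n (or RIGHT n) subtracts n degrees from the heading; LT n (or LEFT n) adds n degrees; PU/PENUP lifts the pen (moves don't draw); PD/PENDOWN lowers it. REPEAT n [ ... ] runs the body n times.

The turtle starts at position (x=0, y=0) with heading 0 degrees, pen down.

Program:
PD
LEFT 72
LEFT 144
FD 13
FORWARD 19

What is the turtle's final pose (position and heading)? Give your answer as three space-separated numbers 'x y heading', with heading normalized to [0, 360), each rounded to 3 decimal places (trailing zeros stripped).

Answer: -25.889 -18.809 216

Derivation:
Executing turtle program step by step:
Start: pos=(0,0), heading=0, pen down
PD: pen down
LT 72: heading 0 -> 72
LT 144: heading 72 -> 216
FD 13: (0,0) -> (-10.517,-7.641) [heading=216, draw]
FD 19: (-10.517,-7.641) -> (-25.889,-18.809) [heading=216, draw]
Final: pos=(-25.889,-18.809), heading=216, 2 segment(s) drawn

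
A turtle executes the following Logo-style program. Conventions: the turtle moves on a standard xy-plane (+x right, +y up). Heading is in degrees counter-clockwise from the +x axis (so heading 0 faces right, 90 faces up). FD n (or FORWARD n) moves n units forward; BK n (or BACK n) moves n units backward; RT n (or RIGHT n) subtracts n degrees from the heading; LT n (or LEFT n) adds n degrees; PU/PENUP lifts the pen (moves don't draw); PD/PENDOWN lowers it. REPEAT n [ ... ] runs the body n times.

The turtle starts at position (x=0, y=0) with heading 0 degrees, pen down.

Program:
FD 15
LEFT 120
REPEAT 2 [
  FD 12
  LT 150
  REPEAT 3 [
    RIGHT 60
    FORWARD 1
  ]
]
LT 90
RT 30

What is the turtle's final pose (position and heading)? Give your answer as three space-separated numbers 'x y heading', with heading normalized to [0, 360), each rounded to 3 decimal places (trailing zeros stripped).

Executing turtle program step by step:
Start: pos=(0,0), heading=0, pen down
FD 15: (0,0) -> (15,0) [heading=0, draw]
LT 120: heading 0 -> 120
REPEAT 2 [
  -- iteration 1/2 --
  FD 12: (15,0) -> (9,10.392) [heading=120, draw]
  LT 150: heading 120 -> 270
  REPEAT 3 [
    -- iteration 1/3 --
    RT 60: heading 270 -> 210
    FD 1: (9,10.392) -> (8.134,9.892) [heading=210, draw]
    -- iteration 2/3 --
    RT 60: heading 210 -> 150
    FD 1: (8.134,9.892) -> (7.268,10.392) [heading=150, draw]
    -- iteration 3/3 --
    RT 60: heading 150 -> 90
    FD 1: (7.268,10.392) -> (7.268,11.392) [heading=90, draw]
  ]
  -- iteration 2/2 --
  FD 12: (7.268,11.392) -> (7.268,23.392) [heading=90, draw]
  LT 150: heading 90 -> 240
  REPEAT 3 [
    -- iteration 1/3 --
    RT 60: heading 240 -> 180
    FD 1: (7.268,23.392) -> (6.268,23.392) [heading=180, draw]
    -- iteration 2/3 --
    RT 60: heading 180 -> 120
    FD 1: (6.268,23.392) -> (5.768,24.258) [heading=120, draw]
    -- iteration 3/3 --
    RT 60: heading 120 -> 60
    FD 1: (5.768,24.258) -> (6.268,25.124) [heading=60, draw]
  ]
]
LT 90: heading 60 -> 150
RT 30: heading 150 -> 120
Final: pos=(6.268,25.124), heading=120, 9 segment(s) drawn

Answer: 6.268 25.124 120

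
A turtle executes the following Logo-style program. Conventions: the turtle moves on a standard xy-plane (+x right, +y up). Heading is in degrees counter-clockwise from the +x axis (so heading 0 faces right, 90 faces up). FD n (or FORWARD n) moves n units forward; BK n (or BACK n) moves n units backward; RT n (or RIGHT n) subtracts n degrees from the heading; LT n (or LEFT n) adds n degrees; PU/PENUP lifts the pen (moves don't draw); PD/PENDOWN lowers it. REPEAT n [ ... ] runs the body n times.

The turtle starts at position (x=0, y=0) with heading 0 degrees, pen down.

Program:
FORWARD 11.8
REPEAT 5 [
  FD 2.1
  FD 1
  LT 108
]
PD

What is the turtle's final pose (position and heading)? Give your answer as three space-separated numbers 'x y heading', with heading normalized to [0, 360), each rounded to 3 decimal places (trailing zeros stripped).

Answer: 14.9 2.252 180

Derivation:
Executing turtle program step by step:
Start: pos=(0,0), heading=0, pen down
FD 11.8: (0,0) -> (11.8,0) [heading=0, draw]
REPEAT 5 [
  -- iteration 1/5 --
  FD 2.1: (11.8,0) -> (13.9,0) [heading=0, draw]
  FD 1: (13.9,0) -> (14.9,0) [heading=0, draw]
  LT 108: heading 0 -> 108
  -- iteration 2/5 --
  FD 2.1: (14.9,0) -> (14.251,1.997) [heading=108, draw]
  FD 1: (14.251,1.997) -> (13.942,2.948) [heading=108, draw]
  LT 108: heading 108 -> 216
  -- iteration 3/5 --
  FD 2.1: (13.942,2.948) -> (12.243,1.714) [heading=216, draw]
  FD 1: (12.243,1.714) -> (11.434,1.126) [heading=216, draw]
  LT 108: heading 216 -> 324
  -- iteration 4/5 --
  FD 2.1: (11.434,1.126) -> (13.133,-0.108) [heading=324, draw]
  FD 1: (13.133,-0.108) -> (13.942,-0.696) [heading=324, draw]
  LT 108: heading 324 -> 72
  -- iteration 5/5 --
  FD 2.1: (13.942,-0.696) -> (14.591,1.301) [heading=72, draw]
  FD 1: (14.591,1.301) -> (14.9,2.252) [heading=72, draw]
  LT 108: heading 72 -> 180
]
PD: pen down
Final: pos=(14.9,2.252), heading=180, 11 segment(s) drawn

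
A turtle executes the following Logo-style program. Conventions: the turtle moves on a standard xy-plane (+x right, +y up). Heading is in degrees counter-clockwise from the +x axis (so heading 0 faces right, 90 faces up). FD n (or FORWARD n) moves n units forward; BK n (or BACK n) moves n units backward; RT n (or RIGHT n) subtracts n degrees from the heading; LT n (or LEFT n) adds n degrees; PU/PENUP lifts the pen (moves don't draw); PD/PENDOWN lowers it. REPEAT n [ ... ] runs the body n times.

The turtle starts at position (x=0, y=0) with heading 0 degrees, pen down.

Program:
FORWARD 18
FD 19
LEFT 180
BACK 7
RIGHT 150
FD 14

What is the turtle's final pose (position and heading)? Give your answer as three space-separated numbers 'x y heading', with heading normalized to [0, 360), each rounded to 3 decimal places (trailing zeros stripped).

Executing turtle program step by step:
Start: pos=(0,0), heading=0, pen down
FD 18: (0,0) -> (18,0) [heading=0, draw]
FD 19: (18,0) -> (37,0) [heading=0, draw]
LT 180: heading 0 -> 180
BK 7: (37,0) -> (44,0) [heading=180, draw]
RT 150: heading 180 -> 30
FD 14: (44,0) -> (56.124,7) [heading=30, draw]
Final: pos=(56.124,7), heading=30, 4 segment(s) drawn

Answer: 56.124 7 30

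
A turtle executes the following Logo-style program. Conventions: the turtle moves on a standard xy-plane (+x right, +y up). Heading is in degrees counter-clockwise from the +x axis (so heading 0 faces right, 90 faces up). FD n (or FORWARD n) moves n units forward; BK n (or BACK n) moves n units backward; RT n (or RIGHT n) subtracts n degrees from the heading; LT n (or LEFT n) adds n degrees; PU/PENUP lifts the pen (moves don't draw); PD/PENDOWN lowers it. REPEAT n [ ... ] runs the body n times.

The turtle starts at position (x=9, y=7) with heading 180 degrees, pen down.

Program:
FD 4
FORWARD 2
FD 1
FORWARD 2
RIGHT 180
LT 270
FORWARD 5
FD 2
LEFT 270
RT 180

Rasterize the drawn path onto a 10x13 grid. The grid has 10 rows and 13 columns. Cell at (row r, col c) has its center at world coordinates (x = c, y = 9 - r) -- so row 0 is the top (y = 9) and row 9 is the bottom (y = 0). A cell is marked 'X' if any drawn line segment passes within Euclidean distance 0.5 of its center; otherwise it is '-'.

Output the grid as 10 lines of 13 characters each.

Segment 0: (9,7) -> (5,7)
Segment 1: (5,7) -> (3,7)
Segment 2: (3,7) -> (2,7)
Segment 3: (2,7) -> (0,7)
Segment 4: (0,7) -> (-0,2)
Segment 5: (-0,2) -> (-0,0)

Answer: -------------
-------------
XXXXXXXXXX---
X------------
X------------
X------------
X------------
X------------
X------------
X------------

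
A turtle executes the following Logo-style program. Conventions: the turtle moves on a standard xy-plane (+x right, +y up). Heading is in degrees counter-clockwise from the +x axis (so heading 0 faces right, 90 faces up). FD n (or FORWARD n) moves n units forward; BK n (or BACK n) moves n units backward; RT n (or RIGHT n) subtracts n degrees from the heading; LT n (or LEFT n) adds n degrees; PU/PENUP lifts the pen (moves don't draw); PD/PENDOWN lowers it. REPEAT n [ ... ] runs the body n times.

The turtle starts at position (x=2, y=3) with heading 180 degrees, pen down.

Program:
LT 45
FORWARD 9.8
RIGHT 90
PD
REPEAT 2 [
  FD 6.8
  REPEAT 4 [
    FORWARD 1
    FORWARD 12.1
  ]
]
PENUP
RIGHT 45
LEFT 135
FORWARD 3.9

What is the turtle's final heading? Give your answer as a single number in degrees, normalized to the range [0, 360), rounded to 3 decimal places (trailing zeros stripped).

Executing turtle program step by step:
Start: pos=(2,3), heading=180, pen down
LT 45: heading 180 -> 225
FD 9.8: (2,3) -> (-4.93,-3.93) [heading=225, draw]
RT 90: heading 225 -> 135
PD: pen down
REPEAT 2 [
  -- iteration 1/2 --
  FD 6.8: (-4.93,-3.93) -> (-9.738,0.879) [heading=135, draw]
  REPEAT 4 [
    -- iteration 1/4 --
    FD 1: (-9.738,0.879) -> (-10.445,1.586) [heading=135, draw]
    FD 12.1: (-10.445,1.586) -> (-19.001,10.142) [heading=135, draw]
    -- iteration 2/4 --
    FD 1: (-19.001,10.142) -> (-19.708,10.849) [heading=135, draw]
    FD 12.1: (-19.708,10.849) -> (-28.264,19.405) [heading=135, draw]
    -- iteration 3/4 --
    FD 1: (-28.264,19.405) -> (-28.971,20.112) [heading=135, draw]
    FD 12.1: (-28.971,20.112) -> (-37.527,28.668) [heading=135, draw]
    -- iteration 4/4 --
    FD 1: (-37.527,28.668) -> (-38.234,29.375) [heading=135, draw]
    FD 12.1: (-38.234,29.375) -> (-46.79,37.931) [heading=135, draw]
  ]
  -- iteration 2/2 --
  FD 6.8: (-46.79,37.931) -> (-51.599,42.739) [heading=135, draw]
  REPEAT 4 [
    -- iteration 1/4 --
    FD 1: (-51.599,42.739) -> (-52.306,43.447) [heading=135, draw]
    FD 12.1: (-52.306,43.447) -> (-60.862,52.002) [heading=135, draw]
    -- iteration 2/4 --
    FD 1: (-60.862,52.002) -> (-61.569,52.71) [heading=135, draw]
    FD 12.1: (-61.569,52.71) -> (-70.125,61.266) [heading=135, draw]
    -- iteration 3/4 --
    FD 1: (-70.125,61.266) -> (-70.832,61.973) [heading=135, draw]
    FD 12.1: (-70.832,61.973) -> (-79.388,70.529) [heading=135, draw]
    -- iteration 4/4 --
    FD 1: (-79.388,70.529) -> (-80.095,71.236) [heading=135, draw]
    FD 12.1: (-80.095,71.236) -> (-88.651,79.792) [heading=135, draw]
  ]
]
PU: pen up
RT 45: heading 135 -> 90
LT 135: heading 90 -> 225
FD 3.9: (-88.651,79.792) -> (-91.409,77.034) [heading=225, move]
Final: pos=(-91.409,77.034), heading=225, 19 segment(s) drawn

Answer: 225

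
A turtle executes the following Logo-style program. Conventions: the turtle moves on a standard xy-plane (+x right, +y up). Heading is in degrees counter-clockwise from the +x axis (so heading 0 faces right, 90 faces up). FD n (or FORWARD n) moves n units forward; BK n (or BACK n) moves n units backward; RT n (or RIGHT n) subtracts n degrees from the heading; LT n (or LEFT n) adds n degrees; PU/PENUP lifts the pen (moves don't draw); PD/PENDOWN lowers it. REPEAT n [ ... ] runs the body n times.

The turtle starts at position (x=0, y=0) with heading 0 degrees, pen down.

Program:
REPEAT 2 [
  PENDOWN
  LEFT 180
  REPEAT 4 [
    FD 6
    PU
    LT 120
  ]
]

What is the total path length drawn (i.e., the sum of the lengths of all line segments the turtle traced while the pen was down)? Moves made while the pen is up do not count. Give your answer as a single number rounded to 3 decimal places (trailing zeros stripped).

Executing turtle program step by step:
Start: pos=(0,0), heading=0, pen down
REPEAT 2 [
  -- iteration 1/2 --
  PD: pen down
  LT 180: heading 0 -> 180
  REPEAT 4 [
    -- iteration 1/4 --
    FD 6: (0,0) -> (-6,0) [heading=180, draw]
    PU: pen up
    LT 120: heading 180 -> 300
    -- iteration 2/4 --
    FD 6: (-6,0) -> (-3,-5.196) [heading=300, move]
    PU: pen up
    LT 120: heading 300 -> 60
    -- iteration 3/4 --
    FD 6: (-3,-5.196) -> (0,0) [heading=60, move]
    PU: pen up
    LT 120: heading 60 -> 180
    -- iteration 4/4 --
    FD 6: (0,0) -> (-6,0) [heading=180, move]
    PU: pen up
    LT 120: heading 180 -> 300
  ]
  -- iteration 2/2 --
  PD: pen down
  LT 180: heading 300 -> 120
  REPEAT 4 [
    -- iteration 1/4 --
    FD 6: (-6,0) -> (-9,5.196) [heading=120, draw]
    PU: pen up
    LT 120: heading 120 -> 240
    -- iteration 2/4 --
    FD 6: (-9,5.196) -> (-12,0) [heading=240, move]
    PU: pen up
    LT 120: heading 240 -> 0
    -- iteration 3/4 --
    FD 6: (-12,0) -> (-6,0) [heading=0, move]
    PU: pen up
    LT 120: heading 0 -> 120
    -- iteration 4/4 --
    FD 6: (-6,0) -> (-9,5.196) [heading=120, move]
    PU: pen up
    LT 120: heading 120 -> 240
  ]
]
Final: pos=(-9,5.196), heading=240, 2 segment(s) drawn

Segment lengths:
  seg 1: (0,0) -> (-6,0), length = 6
  seg 2: (-6,0) -> (-9,5.196), length = 6
Total = 12

Answer: 12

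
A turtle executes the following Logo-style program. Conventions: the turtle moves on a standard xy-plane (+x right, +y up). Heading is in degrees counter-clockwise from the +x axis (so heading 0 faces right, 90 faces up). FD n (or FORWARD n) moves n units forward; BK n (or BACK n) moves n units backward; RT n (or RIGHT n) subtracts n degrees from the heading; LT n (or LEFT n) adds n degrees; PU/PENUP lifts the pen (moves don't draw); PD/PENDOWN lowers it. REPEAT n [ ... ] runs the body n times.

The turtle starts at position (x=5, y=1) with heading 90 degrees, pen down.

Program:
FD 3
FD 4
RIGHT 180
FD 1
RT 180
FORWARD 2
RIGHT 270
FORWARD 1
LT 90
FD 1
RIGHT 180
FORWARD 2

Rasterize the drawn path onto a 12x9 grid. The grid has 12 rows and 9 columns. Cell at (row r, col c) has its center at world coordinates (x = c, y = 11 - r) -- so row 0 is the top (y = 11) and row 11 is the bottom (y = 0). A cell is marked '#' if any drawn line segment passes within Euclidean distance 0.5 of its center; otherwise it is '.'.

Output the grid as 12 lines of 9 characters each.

Answer: .........
....#....
....##...
....##...
.....#...
.....#...
.....#...
.....#...
.....#...
.....#...
.....#...
.........

Derivation:
Segment 0: (5,1) -> (5,4)
Segment 1: (5,4) -> (5,8)
Segment 2: (5,8) -> (5,7)
Segment 3: (5,7) -> (5,9)
Segment 4: (5,9) -> (4,9)
Segment 5: (4,9) -> (4,8)
Segment 6: (4,8) -> (4,10)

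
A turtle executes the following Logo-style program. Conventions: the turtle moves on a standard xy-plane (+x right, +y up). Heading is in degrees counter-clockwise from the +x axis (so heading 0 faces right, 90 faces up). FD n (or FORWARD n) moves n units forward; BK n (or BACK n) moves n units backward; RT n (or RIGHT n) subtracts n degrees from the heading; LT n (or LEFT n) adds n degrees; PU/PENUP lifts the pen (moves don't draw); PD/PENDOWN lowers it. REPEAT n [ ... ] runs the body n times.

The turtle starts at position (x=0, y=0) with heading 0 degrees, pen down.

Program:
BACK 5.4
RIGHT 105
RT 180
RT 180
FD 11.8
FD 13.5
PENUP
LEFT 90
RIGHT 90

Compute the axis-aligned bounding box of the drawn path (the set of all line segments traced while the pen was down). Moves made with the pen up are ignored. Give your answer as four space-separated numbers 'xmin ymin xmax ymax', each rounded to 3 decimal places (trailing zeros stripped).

Executing turtle program step by step:
Start: pos=(0,0), heading=0, pen down
BK 5.4: (0,0) -> (-5.4,0) [heading=0, draw]
RT 105: heading 0 -> 255
RT 180: heading 255 -> 75
RT 180: heading 75 -> 255
FD 11.8: (-5.4,0) -> (-8.454,-11.398) [heading=255, draw]
FD 13.5: (-8.454,-11.398) -> (-11.948,-24.438) [heading=255, draw]
PU: pen up
LT 90: heading 255 -> 345
RT 90: heading 345 -> 255
Final: pos=(-11.948,-24.438), heading=255, 3 segment(s) drawn

Segment endpoints: x in {-11.948, -8.454, -5.4, 0}, y in {-24.438, -11.398, 0}
xmin=-11.948, ymin=-24.438, xmax=0, ymax=0

Answer: -11.948 -24.438 0 0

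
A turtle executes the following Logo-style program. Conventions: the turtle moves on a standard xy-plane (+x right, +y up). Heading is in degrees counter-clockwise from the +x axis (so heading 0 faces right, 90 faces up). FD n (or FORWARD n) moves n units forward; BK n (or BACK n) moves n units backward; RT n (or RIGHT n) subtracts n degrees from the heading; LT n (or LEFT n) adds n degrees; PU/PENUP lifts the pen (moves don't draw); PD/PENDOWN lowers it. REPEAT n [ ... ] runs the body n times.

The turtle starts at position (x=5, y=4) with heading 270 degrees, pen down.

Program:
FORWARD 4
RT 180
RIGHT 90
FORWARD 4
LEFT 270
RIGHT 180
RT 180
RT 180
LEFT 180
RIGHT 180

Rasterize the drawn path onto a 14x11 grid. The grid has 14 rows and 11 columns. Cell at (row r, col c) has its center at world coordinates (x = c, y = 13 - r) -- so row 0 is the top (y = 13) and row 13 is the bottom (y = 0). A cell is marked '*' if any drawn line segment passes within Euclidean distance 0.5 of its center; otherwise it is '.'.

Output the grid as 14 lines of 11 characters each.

Answer: ...........
...........
...........
...........
...........
...........
...........
...........
...........
.....*.....
.....*.....
.....*.....
.....*.....
.....*****.

Derivation:
Segment 0: (5,4) -> (5,0)
Segment 1: (5,0) -> (9,0)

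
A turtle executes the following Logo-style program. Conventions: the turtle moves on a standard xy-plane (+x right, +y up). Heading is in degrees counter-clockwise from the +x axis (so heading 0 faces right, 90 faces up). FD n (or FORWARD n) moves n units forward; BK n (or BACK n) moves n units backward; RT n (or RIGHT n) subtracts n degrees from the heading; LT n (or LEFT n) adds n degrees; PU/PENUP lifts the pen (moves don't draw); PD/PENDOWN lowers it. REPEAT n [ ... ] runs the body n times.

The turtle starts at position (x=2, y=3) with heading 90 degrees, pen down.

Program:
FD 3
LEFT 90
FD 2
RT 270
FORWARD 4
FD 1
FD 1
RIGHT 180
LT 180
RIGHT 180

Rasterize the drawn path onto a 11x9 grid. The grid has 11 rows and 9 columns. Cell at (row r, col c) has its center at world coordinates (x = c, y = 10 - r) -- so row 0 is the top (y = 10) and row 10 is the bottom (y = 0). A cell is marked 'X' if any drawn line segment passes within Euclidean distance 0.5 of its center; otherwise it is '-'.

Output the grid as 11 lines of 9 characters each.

Answer: ---------
---------
---------
---------
XXX------
X-X------
X-X------
X-X------
X--------
X--------
X--------

Derivation:
Segment 0: (2,3) -> (2,6)
Segment 1: (2,6) -> (0,6)
Segment 2: (0,6) -> (0,2)
Segment 3: (0,2) -> (0,1)
Segment 4: (0,1) -> (0,0)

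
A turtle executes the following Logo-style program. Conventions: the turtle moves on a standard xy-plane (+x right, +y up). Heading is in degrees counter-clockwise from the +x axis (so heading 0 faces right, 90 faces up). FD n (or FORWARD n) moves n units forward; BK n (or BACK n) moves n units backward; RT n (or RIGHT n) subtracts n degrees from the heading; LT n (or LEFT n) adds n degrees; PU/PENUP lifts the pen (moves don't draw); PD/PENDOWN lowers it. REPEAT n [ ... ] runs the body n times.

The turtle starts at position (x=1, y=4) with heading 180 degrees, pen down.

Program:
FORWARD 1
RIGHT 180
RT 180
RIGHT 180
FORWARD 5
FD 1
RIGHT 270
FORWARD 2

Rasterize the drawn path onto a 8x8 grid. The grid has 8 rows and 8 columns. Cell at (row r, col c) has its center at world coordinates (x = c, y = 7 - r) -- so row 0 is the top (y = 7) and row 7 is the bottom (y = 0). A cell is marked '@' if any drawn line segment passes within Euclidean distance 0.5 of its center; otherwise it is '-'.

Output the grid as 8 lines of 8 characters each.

Segment 0: (1,4) -> (0,4)
Segment 1: (0,4) -> (5,4)
Segment 2: (5,4) -> (6,4)
Segment 3: (6,4) -> (6,6)

Answer: --------
------@-
------@-
@@@@@@@-
--------
--------
--------
--------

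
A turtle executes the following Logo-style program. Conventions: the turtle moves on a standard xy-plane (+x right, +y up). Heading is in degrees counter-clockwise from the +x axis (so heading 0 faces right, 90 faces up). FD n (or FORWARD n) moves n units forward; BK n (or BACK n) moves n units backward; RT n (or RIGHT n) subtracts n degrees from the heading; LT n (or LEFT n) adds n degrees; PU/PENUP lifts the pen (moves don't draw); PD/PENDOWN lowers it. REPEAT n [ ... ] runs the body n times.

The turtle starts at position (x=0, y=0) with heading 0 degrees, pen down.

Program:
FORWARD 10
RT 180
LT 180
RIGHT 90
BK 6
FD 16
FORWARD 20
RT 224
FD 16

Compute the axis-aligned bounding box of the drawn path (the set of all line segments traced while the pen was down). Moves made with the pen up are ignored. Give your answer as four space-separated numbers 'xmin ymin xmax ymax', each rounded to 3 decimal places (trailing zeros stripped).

Executing turtle program step by step:
Start: pos=(0,0), heading=0, pen down
FD 10: (0,0) -> (10,0) [heading=0, draw]
RT 180: heading 0 -> 180
LT 180: heading 180 -> 0
RT 90: heading 0 -> 270
BK 6: (10,0) -> (10,6) [heading=270, draw]
FD 16: (10,6) -> (10,-10) [heading=270, draw]
FD 20: (10,-10) -> (10,-30) [heading=270, draw]
RT 224: heading 270 -> 46
FD 16: (10,-30) -> (21.115,-18.491) [heading=46, draw]
Final: pos=(21.115,-18.491), heading=46, 5 segment(s) drawn

Segment endpoints: x in {0, 10, 10, 10, 21.115}, y in {-30, -18.491, -10, 0, 6}
xmin=0, ymin=-30, xmax=21.115, ymax=6

Answer: 0 -30 21.115 6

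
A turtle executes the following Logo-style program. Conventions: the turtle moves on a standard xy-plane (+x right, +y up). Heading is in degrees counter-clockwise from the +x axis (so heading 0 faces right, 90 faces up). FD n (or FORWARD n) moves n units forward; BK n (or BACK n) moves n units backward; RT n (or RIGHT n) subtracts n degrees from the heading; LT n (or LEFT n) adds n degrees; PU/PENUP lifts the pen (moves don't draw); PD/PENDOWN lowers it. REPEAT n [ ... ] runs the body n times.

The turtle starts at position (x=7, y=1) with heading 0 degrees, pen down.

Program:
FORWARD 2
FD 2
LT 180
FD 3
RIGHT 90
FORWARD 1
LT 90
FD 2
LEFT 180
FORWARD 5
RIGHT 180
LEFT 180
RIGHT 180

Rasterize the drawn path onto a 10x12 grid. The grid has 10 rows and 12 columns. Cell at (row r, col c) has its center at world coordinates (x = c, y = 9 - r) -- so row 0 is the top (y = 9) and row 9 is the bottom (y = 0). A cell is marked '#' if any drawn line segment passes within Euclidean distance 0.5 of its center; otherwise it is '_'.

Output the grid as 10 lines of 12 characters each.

Answer: ____________
____________
____________
____________
____________
____________
____________
______######
_______#####
____________

Derivation:
Segment 0: (7,1) -> (9,1)
Segment 1: (9,1) -> (11,1)
Segment 2: (11,1) -> (8,1)
Segment 3: (8,1) -> (8,2)
Segment 4: (8,2) -> (6,2)
Segment 5: (6,2) -> (11,2)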